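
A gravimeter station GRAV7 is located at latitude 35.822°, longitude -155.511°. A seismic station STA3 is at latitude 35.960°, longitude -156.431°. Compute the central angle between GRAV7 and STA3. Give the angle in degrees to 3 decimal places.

Δφ = 0.1380°,  Δλ = -0.9200°
a = sin²(Δφ/2) + cos φ₁ cos φ₂ sin²(Δλ/2) = 0.000044
c = 2·arcsin(√a) = 0.013229 rad = 0.7580°

0.758°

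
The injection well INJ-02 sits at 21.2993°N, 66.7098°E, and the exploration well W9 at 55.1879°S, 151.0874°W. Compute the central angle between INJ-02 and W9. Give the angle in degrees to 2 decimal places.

135.93°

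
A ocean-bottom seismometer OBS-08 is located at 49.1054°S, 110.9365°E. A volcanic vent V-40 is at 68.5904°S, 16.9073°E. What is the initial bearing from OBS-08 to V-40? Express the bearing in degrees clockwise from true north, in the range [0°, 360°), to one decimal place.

Δλ = -94.0292°
y = sin Δλ · cos φ₂ = -0.364131
x = cos φ₁ sin φ₂ − sin φ₁ cos φ₂ cos Δλ = -0.628882
θ = atan2(y, x) = -149.9286° → 210.0714° (mod 360°)

210.1°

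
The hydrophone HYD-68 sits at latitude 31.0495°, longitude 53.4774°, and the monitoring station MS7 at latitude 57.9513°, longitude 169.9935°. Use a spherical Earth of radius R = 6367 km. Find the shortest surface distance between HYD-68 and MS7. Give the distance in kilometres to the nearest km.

Δφ = 26.9018°,  Δλ = 116.5161°
a = sin²(Δφ/2) + cos φ₁ cos φ₂ sin²(Δλ/2) = 0.382894
c = 2·arcsin(√a) = 1.334389 rad = 76.4548°
d = R·c = 6367 × 1.334389 = 8496.1 km

8496 km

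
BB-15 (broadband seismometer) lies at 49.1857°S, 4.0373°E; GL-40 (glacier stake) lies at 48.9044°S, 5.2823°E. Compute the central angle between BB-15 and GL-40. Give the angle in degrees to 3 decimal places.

0.863°

Δφ = 0.2813°,  Δλ = 1.2450°
a = sin²(Δφ/2) + cos φ₁ cos φ₂ sin²(Δλ/2) = 0.000057
c = 2·arcsin(√a) = 0.015065 rad = 0.8632°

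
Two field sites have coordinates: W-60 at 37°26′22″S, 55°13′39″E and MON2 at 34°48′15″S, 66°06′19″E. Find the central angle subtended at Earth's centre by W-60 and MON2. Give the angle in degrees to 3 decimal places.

W-60: φ = -37.43944°, λ = +55.22750°
MON2: φ = -34.80417°, λ = +66.10528°
Δφ = 2.6353°,  Δλ = 10.8778°
a = sin²(Δφ/2) + cos φ₁ cos φ₂ sin²(Δλ/2) = 0.006386
c = 2·arcsin(√a) = 0.159995 rad = 9.1670°

9.167°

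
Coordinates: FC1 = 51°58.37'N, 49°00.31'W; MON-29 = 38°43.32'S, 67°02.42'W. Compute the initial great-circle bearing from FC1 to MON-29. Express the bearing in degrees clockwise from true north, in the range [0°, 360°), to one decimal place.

FC1: φ = +51.97283°, λ = -49.00517°
MON-29: φ = -38.72200°, λ = -67.04033°
Δλ = -18.0352°
y = sin Δλ · cos φ₂ = -0.241547
x = cos φ₁ sin φ₂ − sin φ₁ cos φ₂ cos Δλ = -0.969731
θ = atan2(y, x) = -166.0130° → 193.9870° (mod 360°)

194.0°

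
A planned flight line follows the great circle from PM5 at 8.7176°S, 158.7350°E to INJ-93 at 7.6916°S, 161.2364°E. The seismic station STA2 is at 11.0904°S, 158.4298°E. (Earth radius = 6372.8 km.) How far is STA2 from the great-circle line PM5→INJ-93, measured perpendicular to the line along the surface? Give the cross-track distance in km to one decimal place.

δ₁₃ = central angle PM5→STA2 = 0.041744 rad  (haversine)
θ₁₃ = bearing PM5→STA2 = 187.196°,  θ₁₂ = bearing PM5→INJ-93 = 67.672°
dₓₜ = R·arcsin(sin δ₁₃ · sin(θ₁₃ − θ₁₂)) = 6372.8·arcsin(0.04173·sin(119.523°)) = 231.469 km
|dₓₜ| = 231.469 km

231.5 km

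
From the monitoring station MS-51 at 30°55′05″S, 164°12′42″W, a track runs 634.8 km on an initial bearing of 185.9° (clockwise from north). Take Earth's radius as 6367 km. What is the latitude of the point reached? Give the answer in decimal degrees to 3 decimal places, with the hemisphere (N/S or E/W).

MS-51: φ = -30.91806°, λ = -164.21167°
δ = d/R = 634.8/6367 = 0.099702 rad
φ₂ = arcsin(sin φ₁ cos δ + cos φ₁ sin δ cos θ)
   = arcsin(-0.51381·0.99503 + 0.85790·0.09954·-0.99470) = -36.59825°
λ₂ = λ₁ + atan2(sin θ sin δ cos φ₁, cos δ − sin φ₁ sin φ₂) = -164.94188°

36.598°S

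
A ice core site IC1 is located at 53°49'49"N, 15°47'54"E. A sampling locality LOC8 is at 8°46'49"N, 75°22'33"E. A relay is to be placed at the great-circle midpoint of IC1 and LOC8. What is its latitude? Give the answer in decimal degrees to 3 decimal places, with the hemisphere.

IC1: φ = +53.83028°, λ = +15.79833°
LOC8: φ = +8.78028°, λ = +75.37583°
Bx = cos φ₂ cos Δλ = 0.500438,  By = cos φ₂ sin Δλ = 0.852209
φₘ = atan2(sin φ₁ + sin φ₂, √((cos φ₁ + Bx)² + By²)) = 34.74273°
λₘ = λ₁ + atan2(By, cos φ₁ + Bx) = 53.80243°

34.743°N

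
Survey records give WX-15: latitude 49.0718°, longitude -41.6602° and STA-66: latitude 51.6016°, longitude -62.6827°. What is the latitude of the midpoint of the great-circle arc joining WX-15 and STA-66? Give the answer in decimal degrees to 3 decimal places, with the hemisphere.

50.812°N

Bx = cos φ₂ cos Δλ = 0.579784,  By = cos φ₂ sin Δλ = -0.222819
φₘ = atan2(sin φ₁ + sin φ₂, √((cos φ₁ + Bx)² + By²)) = 50.81202°
λₘ = λ₁ + atan2(By, cos φ₁ + Bx) = -51.88835°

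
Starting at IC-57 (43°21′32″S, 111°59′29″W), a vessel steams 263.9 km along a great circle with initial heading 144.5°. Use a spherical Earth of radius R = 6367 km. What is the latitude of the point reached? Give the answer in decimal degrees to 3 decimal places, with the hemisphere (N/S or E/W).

45.276°S

IC-57: φ = -43.35889°, λ = -111.99139°
δ = d/R = 263.9/6367 = 0.041448 rad
φ₂ = arcsin(sin φ₁ cos δ + cos φ₁ sin δ cos θ)
   = arcsin(-0.68657·0.99914 + 0.72707·0.04144·-0.81412) = -45.27587°
λ₂ = λ₁ + atan2(sin θ sin δ cos φ₁, cos δ − sin φ₁ sin φ₂) = -110.03183°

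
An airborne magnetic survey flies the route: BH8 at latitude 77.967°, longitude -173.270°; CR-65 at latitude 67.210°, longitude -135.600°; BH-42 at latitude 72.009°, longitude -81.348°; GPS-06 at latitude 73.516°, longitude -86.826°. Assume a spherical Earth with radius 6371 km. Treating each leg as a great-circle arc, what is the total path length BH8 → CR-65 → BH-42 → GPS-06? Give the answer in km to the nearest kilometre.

4011 km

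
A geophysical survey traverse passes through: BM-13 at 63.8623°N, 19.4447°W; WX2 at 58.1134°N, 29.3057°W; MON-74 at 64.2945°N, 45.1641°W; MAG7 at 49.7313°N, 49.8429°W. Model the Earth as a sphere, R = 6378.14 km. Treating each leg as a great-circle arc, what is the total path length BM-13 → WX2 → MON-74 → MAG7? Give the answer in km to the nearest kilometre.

BM-13→WX2: c = 0.130227 rad, d = 830.60 km
WX2→MON-74: c = 0.170700 rad, d = 1088.75 km
MON-74→MAG7: c = 0.257865 rad, d = 1644.70 km
Total = 830.60 + 1088.75 + 1644.70 = 3564.05 km

3564 km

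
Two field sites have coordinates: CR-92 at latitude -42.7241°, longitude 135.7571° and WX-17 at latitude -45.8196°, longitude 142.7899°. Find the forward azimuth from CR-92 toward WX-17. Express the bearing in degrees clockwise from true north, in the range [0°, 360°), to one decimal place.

124.0°

Δλ = 7.0328°
y = sin Δλ · cos φ₂ = 0.085329
x = cos φ₁ sin φ₂ − sin φ₁ cos φ₂ cos Δλ = -0.057558
θ = atan2(y, x) = 124.0012° → 124.0012° (mod 360°)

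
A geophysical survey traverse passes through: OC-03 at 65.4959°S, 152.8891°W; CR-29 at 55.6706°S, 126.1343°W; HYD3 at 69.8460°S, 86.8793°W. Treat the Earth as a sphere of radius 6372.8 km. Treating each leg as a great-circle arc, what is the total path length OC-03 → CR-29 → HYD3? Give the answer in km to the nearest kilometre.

4274 km

OC-03→CR-29: c = 0.282752 rad, d = 1801.92 km
CR-29→HYD3: c = 0.387906 rad, d = 2472.05 km
Total = 1801.92 + 2472.05 = 4273.97 km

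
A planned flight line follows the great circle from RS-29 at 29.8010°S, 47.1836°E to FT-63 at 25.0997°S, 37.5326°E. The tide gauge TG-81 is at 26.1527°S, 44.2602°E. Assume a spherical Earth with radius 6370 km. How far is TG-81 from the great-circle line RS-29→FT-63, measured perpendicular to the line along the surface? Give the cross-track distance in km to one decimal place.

δ₁₃ = central angle RS-29→TG-81 = 0.077997 rad  (haversine)
θ₁₃ = bearing RS-29→TG-81 = 324.018°,  θ₁₂ = bearing RS-29→FT-63 = 296.469°
dₓₜ = R·arcsin(sin δ₁₃ · sin(θ₁₃ − θ₁₂)) = 6370·arcsin(0.07792·sin(27.548°)) = 229.604 km
|dₓₜ| = 229.604 km

229.6 km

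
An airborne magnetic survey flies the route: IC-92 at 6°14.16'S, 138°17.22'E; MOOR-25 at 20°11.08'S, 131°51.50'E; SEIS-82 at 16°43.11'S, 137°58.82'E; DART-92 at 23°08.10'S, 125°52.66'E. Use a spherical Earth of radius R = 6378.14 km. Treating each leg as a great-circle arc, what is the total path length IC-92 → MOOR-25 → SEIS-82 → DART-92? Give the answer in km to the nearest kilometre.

3907 km

IC-92: φ = -6.23600°, λ = +138.28700°
MOOR-25: φ = -20.18467°, λ = +131.85833°
SEIS-82: φ = -16.71850°, λ = +137.98033°
DART-92: φ = -23.13500°, λ = +125.87767°
IC-92→MOOR-25: c = 0.266702 rad, d = 1701.07 km
MOOR-25→SEIS-82: c = 0.118016 rad, d = 752.72 km
SEIS-82→DART-92: c = 0.227822 rad, d = 1453.08 km
Total = 1701.07 + 752.72 + 1453.08 = 3906.87 km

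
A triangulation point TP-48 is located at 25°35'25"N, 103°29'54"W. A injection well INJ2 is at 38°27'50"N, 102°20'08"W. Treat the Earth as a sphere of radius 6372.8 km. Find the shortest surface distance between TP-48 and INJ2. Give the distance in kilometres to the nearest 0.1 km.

1436.0 km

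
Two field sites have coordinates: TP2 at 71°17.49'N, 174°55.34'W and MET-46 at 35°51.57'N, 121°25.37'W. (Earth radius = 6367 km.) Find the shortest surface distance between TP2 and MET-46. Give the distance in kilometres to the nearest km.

TP2: φ = +71.29150°, λ = -174.92233°
MET-46: φ = +35.85950°, λ = -121.42283°
Δφ = -35.4320°,  Δλ = 53.4995°
a = sin²(Δφ/2) + cos φ₁ cos φ₂ sin²(Δλ/2) = 0.145261
c = 2·arcsin(√a) = 0.782040 rad = 44.8076°
d = R·c = 6367 × 0.782040 = 4979.2 km

4979 km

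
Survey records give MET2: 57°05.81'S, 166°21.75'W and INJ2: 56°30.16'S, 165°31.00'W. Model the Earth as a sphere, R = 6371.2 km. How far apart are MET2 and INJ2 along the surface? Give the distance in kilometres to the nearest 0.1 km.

83.8 km

MET2: φ = -57.09683°, λ = -166.36250°
INJ2: φ = -56.50267°, λ = -165.51667°
Δφ = 0.5942°,  Δλ = 0.8458°
a = sin²(Δφ/2) + cos φ₁ cos φ₂ sin²(Δλ/2) = 0.000043
c = 2·arcsin(√a) = 0.013148 rad = 0.7533°
d = R·c = 6371.2 × 0.013148 = 83.8 km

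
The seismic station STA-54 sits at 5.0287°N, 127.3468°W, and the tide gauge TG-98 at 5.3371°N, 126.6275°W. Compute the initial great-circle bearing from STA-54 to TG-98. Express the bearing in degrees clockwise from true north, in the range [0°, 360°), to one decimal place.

Δλ = 0.7193°
y = sin Δλ · cos φ₂ = 0.012499
x = cos φ₁ sin φ₂ − sin φ₁ cos φ₂ cos Δλ = 0.005389
θ = atan2(y, x) = 66.6754° → 66.6754° (mod 360°)

66.7°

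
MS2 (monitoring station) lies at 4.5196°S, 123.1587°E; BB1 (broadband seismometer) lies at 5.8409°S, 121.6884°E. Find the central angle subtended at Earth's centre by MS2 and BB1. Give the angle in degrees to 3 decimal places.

1.972°

Δφ = -1.3213°,  Δλ = -1.4703°
a = sin²(Δφ/2) + cos φ₁ cos φ₂ sin²(Δλ/2) = 0.000296
c = 2·arcsin(√a) = 0.034423 rad = 1.9723°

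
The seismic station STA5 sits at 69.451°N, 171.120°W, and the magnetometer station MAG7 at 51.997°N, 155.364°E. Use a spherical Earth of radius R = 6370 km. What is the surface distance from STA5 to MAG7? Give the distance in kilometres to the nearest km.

2597 km

Δφ = -17.4540°,  Δλ = -33.5160°
a = sin²(Δφ/2) + cos φ₁ cos φ₂ sin²(Δλ/2) = 0.040988
c = 2·arcsin(√a) = 0.407727 rad = 23.3610°
d = R·c = 6370 × 0.407727 = 2597.2 km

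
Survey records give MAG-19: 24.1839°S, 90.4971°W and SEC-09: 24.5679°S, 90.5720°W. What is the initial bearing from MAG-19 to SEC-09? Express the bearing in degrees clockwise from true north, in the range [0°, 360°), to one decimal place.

Δλ = -0.0749°
y = sin Δλ · cos φ₂ = -0.001189
x = cos φ₁ sin φ₂ − sin φ₁ cos φ₂ cos Δλ = -0.006702
θ = atan2(y, x) = -169.9411° → 190.0589° (mod 360°)

190.1°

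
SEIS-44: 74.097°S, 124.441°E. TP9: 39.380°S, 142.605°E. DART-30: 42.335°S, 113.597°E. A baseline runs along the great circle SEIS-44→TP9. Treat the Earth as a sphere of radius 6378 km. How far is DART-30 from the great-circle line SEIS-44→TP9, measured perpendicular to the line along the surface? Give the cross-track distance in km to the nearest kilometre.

δ₁₃ = central angle SEIS-44→DART-30 = 0.561185 rad  (haversine)
θ₁₃ = bearing SEIS-44→DART-30 = 344.851°,  θ₁₂ = bearing SEIS-44→TP9 = 24.348°
dₓₜ = R·arcsin(sin δ₁₃ · sin(θ₁₃ − θ₁₂)) = 6378·arcsin(0.53219·sin(320.504°)) = -2202.391 km
|dₓₜ| = 2202.391 km

2202 km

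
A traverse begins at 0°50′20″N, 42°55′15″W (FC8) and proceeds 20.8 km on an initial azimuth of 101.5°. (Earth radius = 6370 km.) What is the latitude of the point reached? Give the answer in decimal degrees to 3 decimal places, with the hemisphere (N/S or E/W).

FC8: φ = +0.83889°, λ = -42.92083°
δ = d/R = 20.8/6370 = 0.003265 rad
φ₂ = arcsin(sin φ₁ cos δ + cos φ₁ sin δ cos θ)
   = arcsin(0.01464·0.99999 + 0.99989·0.00327·-0.19937) = 0.80159°
λ₂ = λ₁ + atan2(sin θ sin δ cos φ₁, cos δ − sin φ₁ sin φ₂) = -42.73748°

0.802°N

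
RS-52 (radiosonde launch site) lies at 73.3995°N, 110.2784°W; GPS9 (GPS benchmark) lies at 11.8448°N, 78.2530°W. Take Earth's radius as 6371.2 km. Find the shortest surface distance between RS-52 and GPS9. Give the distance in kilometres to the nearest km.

7149 km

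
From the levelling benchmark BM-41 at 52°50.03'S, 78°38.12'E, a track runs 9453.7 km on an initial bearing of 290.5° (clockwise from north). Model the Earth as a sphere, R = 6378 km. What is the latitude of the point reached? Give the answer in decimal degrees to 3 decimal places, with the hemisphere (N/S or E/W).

BM-41: φ = -52.83383°, λ = +78.63533°
δ = d/R = 9453.7/6378 = 1.482236 rad
φ₂ = arcsin(sin φ₁ cos δ + cos φ₁ sin δ cos θ)
   = arcsin(-0.79689·0.08844 + 0.60413·0.99608·0.35021) = 8.06293°
λ₂ = λ₁ + atan2(sin θ sin δ cos φ₁, cos δ − sin φ₁ sin φ₂) = 8.19102°

8.063°N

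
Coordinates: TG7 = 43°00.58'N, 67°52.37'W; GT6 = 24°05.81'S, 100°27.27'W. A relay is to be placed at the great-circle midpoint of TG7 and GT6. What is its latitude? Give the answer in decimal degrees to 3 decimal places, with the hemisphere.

9.839°N

TG7: φ = +43.00967°, λ = -67.87283°
GT6: φ = -24.09683°, λ = -100.45450°
Bx = cos φ₂ cos Δλ = 0.769196,  By = cos φ₂ sin Δλ = -0.491574
φₘ = atan2(sin φ₁ + sin φ₂, √((cos φ₁ + Bx)² + By²)) = 9.83936°
λₘ = λ₁ + atan2(By, cos φ₁ + Bx) = -86.01274°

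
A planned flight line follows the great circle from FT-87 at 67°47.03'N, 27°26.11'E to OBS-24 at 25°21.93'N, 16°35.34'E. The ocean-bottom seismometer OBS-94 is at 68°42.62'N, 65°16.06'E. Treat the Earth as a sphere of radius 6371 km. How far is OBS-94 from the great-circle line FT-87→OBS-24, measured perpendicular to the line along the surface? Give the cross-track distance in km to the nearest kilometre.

1244 km

FT-87: φ = +67.78383°, λ = +27.43517°
OBS-24: φ = +25.36550°, λ = +16.58900°
OBS-94: φ = +68.71033°, λ = +65.26767°
δ₁₃ = central angle FT-87→OBS-94 = 0.241361 rad  (haversine)
θ₁₃ = bearing FT-87→OBS-94 = 68.701°,  θ₁₂ = bearing FT-87→OBS-24 = 194.455°
dₓₜ = R·arcsin(sin δ₁₃ · sin(θ₁₃ − θ₁₂)) = 6371·arcsin(0.23902·sin(-125.754°)) = -1243.709 km
|dₓₜ| = 1243.709 km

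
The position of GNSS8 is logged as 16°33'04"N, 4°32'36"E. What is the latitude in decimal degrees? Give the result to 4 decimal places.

16.5511°N

16° + 33′/60 + 4″/3600 = 16 + 0.55000 + 0.00111 = 16.5511°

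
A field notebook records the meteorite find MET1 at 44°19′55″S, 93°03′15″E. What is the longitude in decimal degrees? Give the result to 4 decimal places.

93.0542°E

93° + 3′/60 + 15″/3600 = 93 + 0.05000 + 0.00417 = 93.0542°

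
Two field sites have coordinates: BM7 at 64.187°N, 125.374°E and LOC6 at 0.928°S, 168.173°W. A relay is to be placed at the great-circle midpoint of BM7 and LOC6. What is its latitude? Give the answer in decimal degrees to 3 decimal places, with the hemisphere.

Bx = cos φ₂ cos Δλ = 0.399449,  By = cos φ₂ sin Δλ = 0.916612
φₘ = atan2(sin φ₁ + sin φ₂, √((cos φ₁ + Bx)² + By²)) = 35.48937°
λₘ = λ₁ + atan2(By, cos φ₁ + Bx) = 173.04560°

35.489°N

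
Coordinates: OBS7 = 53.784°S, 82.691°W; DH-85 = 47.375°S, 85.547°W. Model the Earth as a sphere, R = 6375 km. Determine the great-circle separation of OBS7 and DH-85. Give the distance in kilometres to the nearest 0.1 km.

Δφ = 6.4090°,  Δλ = -2.8560°
a = sin²(Δφ/2) + cos φ₁ cos φ₂ sin²(Δλ/2) = 0.003373
c = 2·arcsin(√a) = 0.116225 rad = 6.6592°
d = R·c = 6375 × 0.116225 = 740.9 km

740.9 km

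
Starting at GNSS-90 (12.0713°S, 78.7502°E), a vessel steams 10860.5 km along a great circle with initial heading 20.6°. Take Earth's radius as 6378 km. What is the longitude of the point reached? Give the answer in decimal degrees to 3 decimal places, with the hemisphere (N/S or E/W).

158.140°E

δ = d/R = 10860.5/6378 = 1.702807 rad
φ₂ = arcsin(sin φ₁ cos δ + cos φ₁ sin δ cos θ)
   = arcsin(-0.20913·-0.13163 + 0.97789·0.99130·0.93606) = 69.21591°
λ₂ = λ₁ + atan2(sin θ sin δ cos φ₁, cos δ − sin φ₁ sin φ₂) = 158.13993°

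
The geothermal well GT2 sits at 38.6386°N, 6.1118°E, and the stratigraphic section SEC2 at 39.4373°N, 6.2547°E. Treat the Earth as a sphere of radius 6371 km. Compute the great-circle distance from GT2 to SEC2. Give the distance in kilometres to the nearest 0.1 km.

Δφ = 0.7987°,  Δλ = 0.1429°
a = sin²(Δφ/2) + cos φ₁ cos φ₂ sin²(Δλ/2) = 0.000050
c = 2·arcsin(√a) = 0.014074 rad = 0.8064°
d = R·c = 6371 × 0.014074 = 89.7 km

89.7 km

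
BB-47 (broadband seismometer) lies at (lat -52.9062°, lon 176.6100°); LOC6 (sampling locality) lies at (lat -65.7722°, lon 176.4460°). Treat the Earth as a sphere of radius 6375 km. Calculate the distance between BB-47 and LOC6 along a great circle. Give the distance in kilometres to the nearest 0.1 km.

1431.6 km

Δφ = -12.8660°,  Δλ = -0.1640°
a = sin²(Δφ/2) + cos φ₁ cos φ₂ sin²(Δλ/2) = 0.012554
c = 2·arcsin(√a) = 0.224559 rad = 12.8663°
d = R·c = 6375 × 0.224559 = 1431.6 km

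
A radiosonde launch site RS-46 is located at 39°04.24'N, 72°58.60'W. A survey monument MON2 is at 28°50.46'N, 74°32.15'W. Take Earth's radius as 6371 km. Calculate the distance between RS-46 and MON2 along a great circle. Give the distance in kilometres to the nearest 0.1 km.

1146.5 km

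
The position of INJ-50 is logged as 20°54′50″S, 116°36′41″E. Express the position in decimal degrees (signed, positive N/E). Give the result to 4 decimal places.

lat: 20.9139° S → -20.9139°
lon: 116.6114° E → +116.6114°

-20.9139°, +116.6114°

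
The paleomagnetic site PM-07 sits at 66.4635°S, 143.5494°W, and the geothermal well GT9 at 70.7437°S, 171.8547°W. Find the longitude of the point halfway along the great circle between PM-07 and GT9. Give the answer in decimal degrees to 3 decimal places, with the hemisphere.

Bx = cos φ₂ cos Δλ = 0.290362,  By = cos φ₂ sin Δλ = -0.156379
φₘ = atan2(sin φ₁ + sin φ₂, √((cos φ₁ + Bx)² + By²)) = -69.19119°
λₘ = λ₁ + atan2(By, cos φ₁ + Bx) = -156.32440°

156.324°W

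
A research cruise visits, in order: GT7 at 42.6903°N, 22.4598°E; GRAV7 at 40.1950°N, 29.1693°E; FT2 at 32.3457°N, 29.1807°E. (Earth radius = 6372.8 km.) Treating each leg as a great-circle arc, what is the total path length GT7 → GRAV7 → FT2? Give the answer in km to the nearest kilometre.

GT7→GRAV7: c = 0.097952 rad, d = 624.23 km
GRAV7→FT2: c = 0.136996 rad, d = 873.05 km
Total = 624.23 + 873.05 = 1497.28 km

1497 km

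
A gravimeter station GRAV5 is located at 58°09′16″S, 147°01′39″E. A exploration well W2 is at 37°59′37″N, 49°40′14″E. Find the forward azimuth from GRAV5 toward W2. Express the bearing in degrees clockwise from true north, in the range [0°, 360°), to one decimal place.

287.0°

GRAV5: φ = -58.15444°, λ = +147.02750°
W2: φ = +37.99361°, λ = +49.67056°
Δλ = -97.3569°
y = sin Δλ · cos φ₂ = -0.781592
x = cos φ₁ sin φ₂ − sin φ₁ cos φ₂ cos Δλ = 0.239072
θ = atan2(y, x) = -72.9922° → 287.0078° (mod 360°)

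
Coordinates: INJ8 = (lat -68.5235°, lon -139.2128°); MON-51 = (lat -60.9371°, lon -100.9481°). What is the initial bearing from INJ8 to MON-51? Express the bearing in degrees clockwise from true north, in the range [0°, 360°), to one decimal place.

Δλ = 38.2647°
y = sin Δλ · cos φ₂ = 0.300835
x = cos φ₁ sin φ₂ − sin φ₁ cos φ₂ cos Δλ = 0.034904
θ = atan2(y, x) = 83.3820° → 83.3820° (mod 360°)

83.4°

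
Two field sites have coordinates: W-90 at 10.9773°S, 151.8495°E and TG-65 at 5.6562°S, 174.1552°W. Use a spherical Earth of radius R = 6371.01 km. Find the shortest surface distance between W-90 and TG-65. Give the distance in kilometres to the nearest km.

3784 km

Δφ = 5.3211°,  Δλ = 33.9953°
a = sin²(Δφ/2) + cos φ₁ cos φ₂ sin²(Δλ/2) = 0.085641
c = 2·arcsin(√a) = 0.593983 rad = 34.0327°
d = R·c = 6371.01 × 0.593983 = 3784.3 km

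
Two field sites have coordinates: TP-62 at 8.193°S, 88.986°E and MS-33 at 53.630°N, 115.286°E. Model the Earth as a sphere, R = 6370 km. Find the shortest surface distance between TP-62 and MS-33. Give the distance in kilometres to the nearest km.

Δφ = 61.8230°,  Δλ = 26.3000°
a = sin²(Δφ/2) + cos φ₁ cos φ₂ sin²(Δλ/2) = 0.294280
c = 2·arcsin(√a) = 1.146763 rad = 65.7047°
d = R·c = 6370 × 1.146763 = 7304.9 km

7305 km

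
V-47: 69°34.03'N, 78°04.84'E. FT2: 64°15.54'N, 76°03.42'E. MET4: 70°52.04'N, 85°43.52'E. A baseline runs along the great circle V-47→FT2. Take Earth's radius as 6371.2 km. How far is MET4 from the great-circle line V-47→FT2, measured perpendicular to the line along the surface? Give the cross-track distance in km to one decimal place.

V-47: φ = +69.56717°, λ = +78.08067°
FT2: φ = +64.25900°, λ = +76.05700°
MET4: φ = +70.86733°, λ = +85.72533°
δ₁₃ = central angle V-47→MET4 = 0.050492 rad  (haversine)
θ₁₃ = bearing V-47→MET4 = 59.757°,  θ₁₂ = bearing V-47→FT2 = 189.438°
dₓₜ = R·arcsin(sin δ₁₃ · sin(θ₁₃ − θ₁₂)) = 6371.2·arcsin(0.05047·sin(-129.681°)) = -247.536 km
|dₓₜ| = 247.536 km

247.5 km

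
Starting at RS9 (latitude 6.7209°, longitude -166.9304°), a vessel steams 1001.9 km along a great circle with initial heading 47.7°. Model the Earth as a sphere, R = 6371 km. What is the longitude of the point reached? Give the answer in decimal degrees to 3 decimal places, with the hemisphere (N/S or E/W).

δ = d/R = 1001.9/6371 = 0.157259 rad
φ₂ = arcsin(sin φ₁ cos δ + cos φ₁ sin δ cos θ)
   = arcsin(0.11703·0.98766 + 0.99313·0.15661·0.67301) = 12.72468°
λ₂ = λ₁ + atan2(sin θ sin δ cos φ₁, cos δ − sin φ₁ sin φ₂) = -160.11033°

160.110°W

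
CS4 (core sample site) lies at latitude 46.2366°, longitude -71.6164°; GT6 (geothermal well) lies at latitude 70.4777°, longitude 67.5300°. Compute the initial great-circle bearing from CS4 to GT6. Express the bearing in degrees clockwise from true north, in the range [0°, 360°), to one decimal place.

Δλ = 139.1464°
y = sin Δλ · cos φ₂ = 0.218593
x = cos φ₁ sin φ₂ − sin φ₁ cos φ₂ cos Δλ = 0.834465
θ = atan2(y, x) = 14.6791° → 14.6791° (mod 360°)

14.7°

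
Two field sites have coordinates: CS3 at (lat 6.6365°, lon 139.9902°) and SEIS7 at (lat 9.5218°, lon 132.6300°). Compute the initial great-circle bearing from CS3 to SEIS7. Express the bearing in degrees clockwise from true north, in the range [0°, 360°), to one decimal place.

292.1°

Δλ = -7.3602°
y = sin Δλ · cos φ₂ = -0.126342
x = cos φ₁ sin φ₂ − sin φ₁ cos φ₂ cos Δλ = 0.051276
θ = atan2(y, x) = -67.9102° → 292.0898° (mod 360°)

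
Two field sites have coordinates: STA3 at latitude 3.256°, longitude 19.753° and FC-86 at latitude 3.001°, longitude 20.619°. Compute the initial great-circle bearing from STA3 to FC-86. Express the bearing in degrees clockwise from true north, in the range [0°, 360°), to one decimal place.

106.4°

Δλ = 0.8660°
y = sin Δλ · cos φ₂ = 0.015093
x = cos φ₁ sin φ₂ − sin φ₁ cos φ₂ cos Δλ = -0.004444
θ = atan2(y, x) = 106.4067° → 106.4067° (mod 360°)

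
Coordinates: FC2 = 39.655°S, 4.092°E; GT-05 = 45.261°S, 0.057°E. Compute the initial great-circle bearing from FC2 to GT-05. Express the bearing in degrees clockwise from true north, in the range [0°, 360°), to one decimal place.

206.6°

Δλ = -4.0350°
y = sin Δλ · cos φ₂ = -0.049529
x = cos φ₁ sin φ₂ − sin φ₁ cos φ₂ cos Δλ = -0.098801
θ = atan2(y, x) = -153.3753° → 206.6247° (mod 360°)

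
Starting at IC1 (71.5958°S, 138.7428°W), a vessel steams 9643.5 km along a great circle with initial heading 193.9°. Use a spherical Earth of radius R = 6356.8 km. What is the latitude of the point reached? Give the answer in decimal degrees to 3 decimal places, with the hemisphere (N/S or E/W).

δ = d/R = 9643.5/6356.8 = 1.517037 rad
φ₂ = arcsin(sin φ₁ cos δ + cos φ₁ sin δ cos θ)
   = arcsin(-0.94885·0.05373 + 0.31572·0.99856·-0.97072) = -20.91703°
λ₂ = λ₁ + atan2(sin θ sin δ cos φ₁, cos δ − sin φ₁ sin φ₂) = 56.13776°

20.917°S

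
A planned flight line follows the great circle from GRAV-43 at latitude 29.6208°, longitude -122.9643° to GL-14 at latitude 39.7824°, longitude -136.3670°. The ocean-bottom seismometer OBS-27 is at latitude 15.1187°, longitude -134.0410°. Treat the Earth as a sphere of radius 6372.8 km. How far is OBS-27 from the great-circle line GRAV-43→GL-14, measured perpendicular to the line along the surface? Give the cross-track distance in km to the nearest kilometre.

1948 km

δ₁₃ = central angle GRAV-43→OBS-27 = 0.309439 rad  (haversine)
θ₁₃ = bearing GRAV-43→OBS-27 = 217.521°,  θ₁₂ = bearing GRAV-43→GL-14 = 316.357°
dₓₜ = R·arcsin(sin δ₁₃ · sin(θ₁₃ − θ₁₂)) = 6372.8·arcsin(0.30452·sin(-98.835°)) = -1947.835 km
|dₓₜ| = 1947.835 km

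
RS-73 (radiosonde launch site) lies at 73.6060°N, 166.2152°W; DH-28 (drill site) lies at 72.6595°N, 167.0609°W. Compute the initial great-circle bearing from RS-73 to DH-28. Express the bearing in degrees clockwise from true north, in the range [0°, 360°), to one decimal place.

Δλ = -0.8457°
y = sin Δλ · cos φ₂ = -0.004399
x = cos φ₁ sin φ₂ − sin φ₁ cos φ₂ cos Δλ = -0.016488
θ = atan2(y, x) = -165.0607° → 194.9393° (mod 360°)

194.9°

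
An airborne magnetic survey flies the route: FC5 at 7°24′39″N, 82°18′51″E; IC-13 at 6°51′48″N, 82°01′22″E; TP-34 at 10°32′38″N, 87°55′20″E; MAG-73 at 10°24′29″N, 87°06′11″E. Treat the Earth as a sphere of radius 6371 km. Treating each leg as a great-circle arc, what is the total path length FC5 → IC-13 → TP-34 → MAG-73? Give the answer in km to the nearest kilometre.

926 km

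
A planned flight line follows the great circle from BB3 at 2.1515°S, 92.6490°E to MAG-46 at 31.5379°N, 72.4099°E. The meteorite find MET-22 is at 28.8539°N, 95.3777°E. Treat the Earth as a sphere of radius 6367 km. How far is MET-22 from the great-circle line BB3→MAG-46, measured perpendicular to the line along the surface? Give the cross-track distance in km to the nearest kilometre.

1802 km

δ₁₃ = central angle BB3→MET-22 = 0.543070 rad  (haversine)
θ₁₃ = bearing BB3→MET-22 = 4.628°,  θ₁₂ = bearing BB3→MAG-46 = 331.923°
dₓₜ = R·arcsin(sin δ₁₃ · sin(θ₁₃ − θ₁₂)) = 6367·arcsin(0.51677·sin(-327.295°)) = 1801.740 km
|dₓₜ| = 1801.740 km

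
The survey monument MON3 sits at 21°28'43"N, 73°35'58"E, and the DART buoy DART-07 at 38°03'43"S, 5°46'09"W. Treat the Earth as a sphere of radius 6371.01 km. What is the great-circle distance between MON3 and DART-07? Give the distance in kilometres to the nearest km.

MON3: φ = +21.47861°, λ = +73.59944°
DART-07: φ = -38.06194°, λ = -5.76917°
Δφ = -59.5406°,  Δλ = -79.3686°
a = sin²(Δφ/2) + cos φ₁ cos φ₂ sin²(Δλ/2) = 0.545285
c = 2·arcsin(√a) = 1.661490 rad = 95.1963°
d = R·c = 6371.01 × 1.661490 = 10585.4 km

10585 km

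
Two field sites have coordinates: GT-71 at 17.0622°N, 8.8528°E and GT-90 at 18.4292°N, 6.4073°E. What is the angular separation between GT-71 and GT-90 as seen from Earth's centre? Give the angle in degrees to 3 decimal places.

Δφ = 1.3670°,  Δλ = -2.4455°
a = sin²(Δφ/2) + cos φ₁ cos φ₂ sin²(Δλ/2) = 0.000555
c = 2·arcsin(√a) = 0.047134 rad = 2.7006°

2.701°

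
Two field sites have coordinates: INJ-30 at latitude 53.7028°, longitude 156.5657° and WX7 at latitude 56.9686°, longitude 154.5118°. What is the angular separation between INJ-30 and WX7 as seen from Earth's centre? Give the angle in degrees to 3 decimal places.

3.468°

Δφ = 3.2658°,  Δλ = -2.0539°
a = sin²(Δφ/2) + cos φ₁ cos φ₂ sin²(Δλ/2) = 0.000916
c = 2·arcsin(√a) = 0.060529 rad = 3.4680°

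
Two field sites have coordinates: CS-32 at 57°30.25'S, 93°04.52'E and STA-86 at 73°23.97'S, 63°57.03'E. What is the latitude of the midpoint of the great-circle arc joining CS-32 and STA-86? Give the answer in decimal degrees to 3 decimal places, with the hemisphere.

66.085°S

CS-32: φ = -57.50417°, λ = +93.07533°
STA-86: φ = -73.39950°, λ = +63.95050°
Bx = cos φ₂ cos Δλ = 0.249574,  By = cos φ₂ sin Δλ = -0.139053
φₘ = atan2(sin φ₁ + sin φ₂, √((cos φ₁ + Bx)² + By²)) = -66.08462°
λₘ = λ₁ + atan2(By, cos φ₁ + Bx) = 83.05299°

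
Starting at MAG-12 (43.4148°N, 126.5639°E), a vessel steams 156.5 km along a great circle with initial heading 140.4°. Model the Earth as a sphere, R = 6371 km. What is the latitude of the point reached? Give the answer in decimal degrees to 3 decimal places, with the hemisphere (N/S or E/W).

δ = d/R = 156.5/6371 = 0.024564 rad
φ₂ = arcsin(sin φ₁ cos δ + cos φ₁ sin δ cos θ)
   = arcsin(0.68728·0.99970 + 0.72640·0.02456·-0.77051) = 42.32386°
λ₂ = λ₁ + atan2(sin θ sin δ cos φ₁, cos δ − sin φ₁ sin φ₂) = 127.77728°

42.324°N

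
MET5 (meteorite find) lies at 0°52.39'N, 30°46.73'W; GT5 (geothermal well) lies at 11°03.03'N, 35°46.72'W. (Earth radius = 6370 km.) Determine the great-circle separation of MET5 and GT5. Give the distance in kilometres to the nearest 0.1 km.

MET5: φ = +0.87317°, λ = -30.77883°
GT5: φ = +11.05050°, λ = -35.77867°
Δφ = 10.1773°,  Δλ = -4.9998°
a = sin²(Δφ/2) + cos φ₁ cos φ₂ sin²(Δλ/2) = 0.009734
c = 2·arcsin(√a) = 0.197646 rad = 11.3243°
d = R·c = 6370 × 0.197646 = 1259.0 km

1259.0 km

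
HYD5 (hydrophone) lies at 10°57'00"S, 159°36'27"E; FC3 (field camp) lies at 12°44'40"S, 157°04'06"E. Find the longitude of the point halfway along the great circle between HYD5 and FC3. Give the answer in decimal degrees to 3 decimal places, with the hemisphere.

HYD5: φ = -10.95000°, λ = +159.60750°
FC3: φ = -12.74444°, λ = +157.06833°
Bx = cos φ₂ cos Δλ = 0.974406,  By = cos φ₂ sin Δλ = -0.043211
φₘ = atan2(sin φ₁ + sin φ₂, √((cos φ₁ + Bx)² + By²)) = -11.85005°
λₘ = λ₁ + atan2(By, cos φ₁ + Bx) = 158.34209°

158.342°E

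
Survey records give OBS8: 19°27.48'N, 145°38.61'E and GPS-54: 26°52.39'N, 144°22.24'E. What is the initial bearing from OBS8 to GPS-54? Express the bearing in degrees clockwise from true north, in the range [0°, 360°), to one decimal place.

OBS8: φ = +19.45800°, λ = +145.64350°
GPS-54: φ = +26.87317°, λ = +144.37067°
Δλ = -1.2728°
y = sin Δλ · cos φ₂ = -0.019814
x = cos φ₁ sin φ₂ − sin φ₁ cos φ₂ cos Δλ = 0.129131
θ = atan2(y, x) = -8.7237° → 351.2763° (mod 360°)

351.3°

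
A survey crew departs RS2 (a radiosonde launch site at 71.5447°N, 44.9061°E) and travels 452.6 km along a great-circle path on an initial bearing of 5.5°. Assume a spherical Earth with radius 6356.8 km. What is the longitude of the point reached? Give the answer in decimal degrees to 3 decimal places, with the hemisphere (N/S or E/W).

46.477°E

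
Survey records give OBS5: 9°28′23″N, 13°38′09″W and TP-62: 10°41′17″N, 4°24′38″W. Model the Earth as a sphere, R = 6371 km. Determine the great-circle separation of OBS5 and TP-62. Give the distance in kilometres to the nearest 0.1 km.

1018.9 km

OBS5: φ = +9.47306°, λ = -13.63583°
TP-62: φ = +10.68806°, λ = -4.41056°
Δφ = 1.2150°,  Δλ = 9.2253°
a = sin²(Δφ/2) + cos φ₁ cos φ₂ sin²(Δλ/2) = 0.006381
c = 2·arcsin(√a) = 0.159929 rad = 9.1633°
d = R·c = 6371 × 0.159929 = 1018.9 km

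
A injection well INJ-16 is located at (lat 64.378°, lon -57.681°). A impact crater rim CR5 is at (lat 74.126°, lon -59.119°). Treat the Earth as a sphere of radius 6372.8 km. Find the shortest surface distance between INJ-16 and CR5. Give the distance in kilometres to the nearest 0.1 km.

Δφ = 9.7480°,  Δλ = -1.4380°
a = sin²(Δφ/2) + cos φ₁ cos φ₂ sin²(Δλ/2) = 0.007238
c = 2·arcsin(√a) = 0.170355 rad = 9.7606°
d = R·c = 6372.8 × 0.170355 = 1085.6 km

1085.6 km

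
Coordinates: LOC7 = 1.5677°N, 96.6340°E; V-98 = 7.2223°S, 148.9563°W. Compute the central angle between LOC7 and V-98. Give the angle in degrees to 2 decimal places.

114.41°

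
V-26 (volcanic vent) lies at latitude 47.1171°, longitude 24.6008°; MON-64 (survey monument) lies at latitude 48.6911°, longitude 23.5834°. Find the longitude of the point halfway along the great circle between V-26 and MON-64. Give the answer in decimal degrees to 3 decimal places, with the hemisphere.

24.100°E

Bx = cos φ₂ cos Δλ = 0.660014,  By = cos φ₂ sin Δλ = -0.011721
φₘ = atan2(sin φ₁ + sin φ₂, √((cos φ₁ + Bx)² + By²)) = 47.90522°
λₘ = λ₁ + atan2(By, cos φ₁ + Bx) = 24.09983°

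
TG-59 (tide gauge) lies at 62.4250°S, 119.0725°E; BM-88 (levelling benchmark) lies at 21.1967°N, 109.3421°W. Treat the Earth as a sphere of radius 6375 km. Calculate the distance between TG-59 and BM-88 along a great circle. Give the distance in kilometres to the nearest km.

14172 km

Δφ = 83.6217°,  Δλ = 131.5854°
a = sin²(Δφ/2) + cos φ₁ cos φ₂ sin²(Δλ/2) = 0.803480
c = 2·arcsin(√a) = 2.223027 rad = 127.3701°
d = R·c = 6375 × 2.223027 = 14171.8 km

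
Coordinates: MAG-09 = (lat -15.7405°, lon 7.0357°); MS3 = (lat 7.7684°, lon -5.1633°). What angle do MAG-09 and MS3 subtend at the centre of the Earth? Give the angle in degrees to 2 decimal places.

26.43°

Δφ = 23.5089°,  Δλ = -12.1990°
a = sin²(Δφ/2) + cos φ₁ cos φ₂ sin²(Δλ/2) = 0.052268
c = 2·arcsin(√a) = 0.461324 rad = 26.4319°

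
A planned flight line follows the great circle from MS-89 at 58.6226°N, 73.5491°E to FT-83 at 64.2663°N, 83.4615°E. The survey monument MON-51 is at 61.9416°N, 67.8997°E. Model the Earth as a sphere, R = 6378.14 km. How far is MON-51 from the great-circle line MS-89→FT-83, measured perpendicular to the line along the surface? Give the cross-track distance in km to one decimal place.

δ₁₃ = central angle MS-89→MON-51 = 0.075740 rad  (haversine)
θ₁₃ = bearing MS-89→MON-51 = 322.270°,  θ₁₂ = bearing MS-89→FT-83 = 35.736°
dₓₜ = R·arcsin(sin δ₁₃ · sin(θ₁₃ − θ₁₂)) = 6378.14·arcsin(0.07567·sin(286.534°)) = -463.068 km
|dₓₜ| = 463.068 km

463.1 km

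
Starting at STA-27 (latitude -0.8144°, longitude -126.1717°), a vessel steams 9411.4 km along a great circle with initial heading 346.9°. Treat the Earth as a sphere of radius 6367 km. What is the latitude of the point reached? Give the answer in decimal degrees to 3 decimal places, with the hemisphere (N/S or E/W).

δ = d/R = 9411.4/6367 = 1.478153 rad
φ₂ = arcsin(sin φ₁ cos δ + cos φ₁ sin δ cos θ)
   = arcsin(-0.01421·0.09251 + 0.99990·0.99571·0.97398) = 75.55473°
λ₂ = λ₁ + atan2(sin θ sin δ cos φ₁, cos δ − sin φ₁ sin φ₂) = 169.04682°

75.555°N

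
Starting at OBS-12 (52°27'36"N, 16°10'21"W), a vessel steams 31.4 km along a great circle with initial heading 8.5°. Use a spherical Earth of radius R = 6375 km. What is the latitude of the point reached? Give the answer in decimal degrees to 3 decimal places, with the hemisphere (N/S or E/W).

52.739°N

OBS-12: φ = +52.46000°, λ = -16.17250°
δ = d/R = 31.4/6375 = 0.004925 rad
φ₂ = arcsin(sin φ₁ cos δ + cos φ₁ sin δ cos θ)
   = arcsin(0.79293·0.99999 + 0.60932·0.00493·0.98902) = 52.73909°
λ₂ = λ₁ + atan2(sin θ sin δ cos φ₁, cos δ − sin φ₁ sin φ₂) = -16.10360°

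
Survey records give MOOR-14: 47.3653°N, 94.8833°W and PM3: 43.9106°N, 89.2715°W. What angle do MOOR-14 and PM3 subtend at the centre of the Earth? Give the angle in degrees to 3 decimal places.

Δφ = -3.4547°,  Δλ = 5.6118°
a = sin²(Δφ/2) + cos φ₁ cos φ₂ sin²(Δλ/2) = 0.002078
c = 2·arcsin(√a) = 0.091201 rad = 5.2254°

5.225°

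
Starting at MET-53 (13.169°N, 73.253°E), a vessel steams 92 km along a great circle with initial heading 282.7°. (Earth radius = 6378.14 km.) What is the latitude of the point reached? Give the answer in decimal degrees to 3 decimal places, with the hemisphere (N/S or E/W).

13.349°N

δ = d/R = 92/6378.14 = 0.014424 rad
φ₂ = arcsin(sin φ₁ cos δ + cos φ₁ sin δ cos θ)
   = arcsin(0.22782·0.99990 + 0.97370·0.01442·0.21985) = 13.34936°
λ₂ = λ₁ + atan2(sin θ sin δ cos φ₁, cos δ − sin φ₁ sin φ₂) = 72.42438°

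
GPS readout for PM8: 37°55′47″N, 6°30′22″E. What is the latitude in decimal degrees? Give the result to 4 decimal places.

37° + 55′/60 + 47″/3600 = 37 + 0.91667 + 0.01306 = 37.9297°

37.9297°N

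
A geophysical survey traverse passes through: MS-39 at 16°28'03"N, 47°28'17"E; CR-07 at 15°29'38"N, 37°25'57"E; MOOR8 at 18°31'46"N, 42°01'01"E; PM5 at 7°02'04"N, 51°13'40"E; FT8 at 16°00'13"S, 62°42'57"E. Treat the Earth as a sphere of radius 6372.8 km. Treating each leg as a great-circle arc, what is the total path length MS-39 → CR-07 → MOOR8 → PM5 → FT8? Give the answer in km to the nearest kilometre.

MS-39: φ = +16.46750°, λ = +47.47139°
CR-07: φ = +15.49389°, λ = +37.43250°
MOOR8: φ = +18.52944°, λ = +42.01694°
PM5: φ = +7.03444°, λ = +51.22778°
FT8: φ = -16.00361°, λ = +62.71583°
MS-39→CR-07: c = 0.169277 rad, d = 1078.77 km
CR-07→MOOR8: c = 0.093054 rad, d = 593.02 km
MOOR8→PM5: c = 0.254423 rad, d = 1621.39 km
PM5→FT8: c = 0.448421 rad, d = 2857.70 km
Total = 1078.77 + 593.02 + 1621.39 + 2857.70 = 6150.87 km

6151 km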